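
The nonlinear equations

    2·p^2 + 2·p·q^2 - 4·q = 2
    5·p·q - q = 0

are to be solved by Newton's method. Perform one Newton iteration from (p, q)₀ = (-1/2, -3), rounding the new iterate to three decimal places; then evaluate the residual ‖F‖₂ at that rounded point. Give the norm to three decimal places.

At (-1/2, -3): F = (1.500, 10.500).
Jacobian J = [[4·p + 2·q^2, 4·p·q - 4], [5·q, 5·p - 1]].
At the point, J = [[16.000, 2.000], [-15.000, -3.500]] (det J = -26.000).
Solving J·Δ = −F gives Δ = (-1.010, 7.327).
Then the next iterate is (p, q)₁ = (-1.510, 4.327).
Re-evaluating at (-1.510, 4.327): F = (-71.29105, -36.99585), so ‖F‖₂ = 80.319.

80.319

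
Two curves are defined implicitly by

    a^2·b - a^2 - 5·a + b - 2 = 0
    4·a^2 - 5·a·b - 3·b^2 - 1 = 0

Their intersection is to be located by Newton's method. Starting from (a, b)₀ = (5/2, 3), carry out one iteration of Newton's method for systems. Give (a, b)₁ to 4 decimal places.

At (5/2, 3): F = (1.0000, -40.5000).
Jacobian J = [[2·a·b - 2·a - 5, a^2 + 1], [8·a - 5·b, -5·a - 6·b]].
At the point, J = [[5.0000, 7.2500], [5.0000, -30.5000]] (det J = -188.7500).
Solving J·Δ = −F gives Δ = (1.3940, -1.0993).
Then the next iterate is (a, b)₁ = (3.8940, 1.9007).

(3.8940, 1.9007)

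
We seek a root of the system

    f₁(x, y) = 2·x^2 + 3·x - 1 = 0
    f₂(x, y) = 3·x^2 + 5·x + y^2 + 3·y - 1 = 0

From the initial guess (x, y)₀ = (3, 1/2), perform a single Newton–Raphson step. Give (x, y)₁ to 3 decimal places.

(1.267, -0.221)

At (3, 1/2): F = (26.000, 42.750).
Jacobian J = [[4·x + 3, 0], [6·x + 5, 2·y + 3]].
At the point, J = [[15.000, 0.000], [23.000, 4.000]] (det J = 60.000).
Solving J·Δ = −F gives Δ = (-1.733, -0.721).
Then the next iterate is (x, y)₁ = (1.267, -0.221).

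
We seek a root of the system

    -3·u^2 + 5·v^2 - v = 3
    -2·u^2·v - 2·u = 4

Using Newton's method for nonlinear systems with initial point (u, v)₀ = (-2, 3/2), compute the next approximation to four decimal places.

At (-2, 3/2): F = (-5.2500, -12.0000).
Jacobian J = [[-6·u, 10·v - 1], [-4·u·v - 2, -2·u^2]].
At the point, J = [[12.0000, 14.0000], [10.0000, -8.0000]] (det J = -236.0000).
Solving J·Δ = −F gives Δ = (0.8898, -0.3877).
Then the next iterate is (u, v)₁ = (-1.1102, 1.1123).

(-1.1102, 1.1123)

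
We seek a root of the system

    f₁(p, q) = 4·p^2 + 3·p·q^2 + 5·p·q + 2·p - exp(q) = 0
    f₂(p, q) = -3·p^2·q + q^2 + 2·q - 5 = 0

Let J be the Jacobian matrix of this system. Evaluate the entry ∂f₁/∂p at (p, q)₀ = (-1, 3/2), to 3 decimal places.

8.250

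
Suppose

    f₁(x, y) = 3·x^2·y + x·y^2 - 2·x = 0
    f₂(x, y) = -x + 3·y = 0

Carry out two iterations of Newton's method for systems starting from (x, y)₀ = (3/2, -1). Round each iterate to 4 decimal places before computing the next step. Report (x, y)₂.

At (3/2, -1): F = (-8.2500, -4.5000).
Jacobian J = [[6·x·y + y^2 - 2, 3·x^2 + 2·x·y], [-1, 3]].
At the point, J = [[-10.0000, 3.7500], [-1.0000, 3.0000]] (det J = -26.2500).
Solving J·Δ = −F gives Δ = (-0.3000, 1.4000).
Then the next iterate is (x, y)₁ = (1.2000, 0.4000).
Round to (1.2000, 0.4000) and repeat: F = (-0.4800, 0.0000), J = [[1.0400, 5.2800], [-1.0000, 3.0000]].
Δ = (0.1714, 0.0571), so (x, y)₂ = (1.3714, 0.4571).

(1.3714, 0.4571)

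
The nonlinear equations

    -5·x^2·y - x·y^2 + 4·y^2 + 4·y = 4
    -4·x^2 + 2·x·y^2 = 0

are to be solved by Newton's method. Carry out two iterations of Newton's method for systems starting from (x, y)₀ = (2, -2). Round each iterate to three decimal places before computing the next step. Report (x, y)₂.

At (2, -2): F = (36.000, 0.000).
Jacobian J = [[-10·x·y - y^2, -5·x^2 - 2·x·y + 8·y + 4], [-8·x + 2·y^2, 4·x·y]].
At the point, J = [[36.000, -24.000], [-8.000, -16.000]] (det J = -768.000).
Solving J·Δ = −F gives Δ = (-0.750, 0.375).
Then the next iterate is (x, y)₁ = (1.250, -1.625).
Round to (1.250, -1.625) and repeat: F = (9.45703, 0.35156), J = [[17.67188, -12.750], [-4.71875, -8.125]].
Δ = (-0.355, 0.250), so (x, y)₂ = (0.895, -1.375).

(0.895, -1.375)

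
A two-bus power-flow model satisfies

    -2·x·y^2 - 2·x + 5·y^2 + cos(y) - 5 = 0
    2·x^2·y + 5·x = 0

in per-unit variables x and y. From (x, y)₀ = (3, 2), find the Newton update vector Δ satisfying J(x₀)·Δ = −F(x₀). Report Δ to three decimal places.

At (3, 2): F = (-15.41615, 51.000).
Jacobian J = [[-2·y^2 - 2, -4·x·y + 10·y - sin(y)], [4·x·y + 5, 2·x^2]].
At the point, J = [[-10.000, -4.90930], [29.000, 18.000]] (det J = -37.63037).
Solving J·Δ = −F gives Δ = (-0.721, -1.672).

(-0.721, -1.672)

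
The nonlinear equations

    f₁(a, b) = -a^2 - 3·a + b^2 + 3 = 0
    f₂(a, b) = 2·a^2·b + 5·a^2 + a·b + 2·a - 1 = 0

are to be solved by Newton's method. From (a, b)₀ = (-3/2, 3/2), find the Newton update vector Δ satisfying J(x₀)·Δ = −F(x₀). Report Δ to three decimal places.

At (-3/2, 3/2): F = (7.500, 11.750).
Jacobian J = [[-2·a - 3, 2·b], [4·a·b + 10·a + b + 2, 2·a^2 + a]].
At the point, J = [[0.000, 3.000], [-20.500, 3.000]] (det J = 61.500).
Solving J·Δ = −F gives Δ = (0.207, -2.500).

(0.207, -2.500)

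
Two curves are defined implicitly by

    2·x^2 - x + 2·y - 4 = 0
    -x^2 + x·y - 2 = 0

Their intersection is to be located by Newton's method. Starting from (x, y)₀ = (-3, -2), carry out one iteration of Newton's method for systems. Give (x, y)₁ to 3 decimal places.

At (-3, -2): F = (13.000, -5.000).
Jacobian J = [[4·x - 1, 2], [-2·x + y, x]].
At the point, J = [[-13.000, 2.000], [4.000, -3.000]] (det J = 31.000).
Solving J·Δ = −F gives Δ = (0.935, -0.419).
Then the next iterate is (x, y)₁ = (-2.065, -2.419).

(-2.065, -2.419)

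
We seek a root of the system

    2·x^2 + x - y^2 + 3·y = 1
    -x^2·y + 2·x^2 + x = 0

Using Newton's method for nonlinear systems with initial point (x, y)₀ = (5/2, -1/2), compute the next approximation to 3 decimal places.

(1.286, -0.223)

At (5/2, -1/2): F = (12.250, 18.125).
Jacobian J = [[4·x + 1, -2·y + 3], [-2·x·y + 4·x + 1, -x^2]].
At the point, J = [[11.000, 4.000], [13.500, -6.250]] (det J = -122.750).
Solving J·Δ = −F gives Δ = (-1.214, 0.277).
Then the next iterate is (x, y)₁ = (1.286, -0.223).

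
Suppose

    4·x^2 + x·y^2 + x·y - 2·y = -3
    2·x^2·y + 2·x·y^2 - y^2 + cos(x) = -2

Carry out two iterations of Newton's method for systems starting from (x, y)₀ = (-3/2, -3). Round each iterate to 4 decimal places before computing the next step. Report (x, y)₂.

(-0.8465, 0.0408)

At (-3/2, -3): F = (9.0000, -47.429263).
Jacobian J = [[8·x + y^2 + y, 2·x·y + x - 2], [4·x·y + 2·y^2 - sin(x), 2·x^2 + 4·x·y - 2·y]].
At the point, J = [[-6.0000, 5.5000], [36.997495, 28.5000]] (det J = -374.486222).
Solving J·Δ = −F gives Δ = (1.3815, -0.1292).
Then the next iterate is (x, y)₁ = (-0.1185, -3.1292).
Round to (-0.1185, -3.1292) and repeat: F = (8.525040, -9.207466), J = [[5.714693, -1.376880], [21.185249, 7.769725]].
Δ = (-0.7280, 3.1700), so (x, y)₂ = (-0.8465, 0.0408).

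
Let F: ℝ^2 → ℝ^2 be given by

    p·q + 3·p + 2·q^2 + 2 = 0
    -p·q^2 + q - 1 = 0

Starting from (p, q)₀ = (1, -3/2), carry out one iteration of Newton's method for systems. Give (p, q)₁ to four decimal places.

At (1, -3/2): F = (8.0000, -4.7500).
Jacobian J = [[q + 3, p + 4·q], [-q^2, -2·p·q + 1]].
At the point, J = [[1.5000, -5.0000], [-2.2500, 4.0000]] (det J = -5.2500).
Solving J·Δ = −F gives Δ = (1.5714, 2.0714).
Then the next iterate is (p, q)₁ = (2.5714, 0.5714).

(2.5714, 0.5714)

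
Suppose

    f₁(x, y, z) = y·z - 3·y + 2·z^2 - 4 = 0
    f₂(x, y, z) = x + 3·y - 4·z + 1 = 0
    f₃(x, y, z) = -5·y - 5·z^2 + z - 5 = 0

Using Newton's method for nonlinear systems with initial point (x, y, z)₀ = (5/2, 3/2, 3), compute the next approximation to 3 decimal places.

At (5/2, 3/2, 3): F = (14.000, -4.000, -54.500).
Jacobian J = [[0, z - 3, y + 4·z], [1, 3, -4], [0, -5, -10·z + 1]].
At the point, J = [[0.000, 0.000, 13.500], [1.000, 3.000, -4.000], [0.000, -5.000, -29.000]] (det J = -67.500).
Solving J·Δ = −F gives Δ = (14.507, -4.885, -1.037).
Then the next iterate is (x, y, z)₁ = (17.007, -3.385, 1.963).

(17.007, -3.385, 1.963)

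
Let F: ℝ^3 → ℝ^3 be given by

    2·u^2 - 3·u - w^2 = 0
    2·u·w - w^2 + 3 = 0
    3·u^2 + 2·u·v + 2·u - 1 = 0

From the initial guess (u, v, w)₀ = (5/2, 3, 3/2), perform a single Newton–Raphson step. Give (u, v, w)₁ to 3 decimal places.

(1.185, 1.500, -0.652)

At (5/2, 3, 3/2): F = (2.750, 8.250, 37.750).
Jacobian J = [[4·u - 3, 0, -2·w], [2·w, 0, 2·u - 2·w], [6·u + 2·v + 2, 2·u, 0]].
At the point, J = [[7.000, 0.000, -3.000], [3.000, 0.000, 2.000], [23.000, 5.000, 0.000]] (det J = -115.000).
Solving J·Δ = −F gives Δ = (-1.315, -1.500, -2.152).
Then the next iterate is (u, v, w)₁ = (1.185, 1.500, -0.652).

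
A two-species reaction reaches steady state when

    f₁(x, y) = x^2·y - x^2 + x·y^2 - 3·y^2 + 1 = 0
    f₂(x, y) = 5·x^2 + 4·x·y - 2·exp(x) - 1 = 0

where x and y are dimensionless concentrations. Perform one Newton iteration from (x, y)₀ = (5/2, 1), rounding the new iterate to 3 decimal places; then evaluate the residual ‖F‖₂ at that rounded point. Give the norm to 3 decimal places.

23.882

At (5/2, 1): F = (0.500, 15.88501).
Jacobian J = [[2·x·y - 2·x + y^2, x^2 + 2·x·y - 6·y], [10·x + 4·y - 2·exp(x), 4·x]].
At the point, J = [[1.000, 5.250], [4.63501, 10.000]] (det J = -14.33381).
Solving J·Δ = −F gives Δ = (-5.469, 0.947).
Then the next iterate is (x, y)₁ = (-2.969, 1.947).
Re-evaluating at (-2.969, 1.947): F = (-13.27957, 19.84952), so ‖F‖₂ = 23.882.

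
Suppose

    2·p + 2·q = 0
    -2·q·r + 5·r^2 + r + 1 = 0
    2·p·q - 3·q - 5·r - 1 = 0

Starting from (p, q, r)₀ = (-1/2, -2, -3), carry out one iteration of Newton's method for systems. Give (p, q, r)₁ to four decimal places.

(-2.8333, 2.8333, -0.6000)

At (-1/2, -2, -3): F = (-5.0000, 31.0000, 22.0000).
Jacobian J = [[2, 2, 0], [0, -2·r, -2·q + 10·r + 1], [2·q, 2·p - 3, -5]].
At the point, J = [[2.0000, 2.0000, 0.0000], [0.0000, 6.0000, -25.0000], [-4.0000, -4.0000, -5.0000]] (det J = -60.0000).
Solving J·Δ = −F gives Δ = (-2.3333, 4.8333, 2.4000).
Then the next iterate is (p, q, r)₁ = (-2.8333, 2.8333, -0.6000).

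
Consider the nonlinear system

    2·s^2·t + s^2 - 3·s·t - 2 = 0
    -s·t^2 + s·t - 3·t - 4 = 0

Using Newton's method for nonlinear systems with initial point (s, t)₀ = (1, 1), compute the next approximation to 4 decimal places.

At (1, 1): F = (-2.0000, -7.0000).
Jacobian J = [[4·s·t + 2·s - 3·t, 2·s^2 - 3·s], [-t^2 + t, -2·s·t + s - 3]].
At the point, J = [[3.0000, -1.0000], [0.0000, -4.0000]] (det J = -12.0000).
Solving J·Δ = −F gives Δ = (0.0833, -1.7500).
Then the next iterate is (s, t)₁ = (1.0833, -0.7500).

(1.0833, -0.7500)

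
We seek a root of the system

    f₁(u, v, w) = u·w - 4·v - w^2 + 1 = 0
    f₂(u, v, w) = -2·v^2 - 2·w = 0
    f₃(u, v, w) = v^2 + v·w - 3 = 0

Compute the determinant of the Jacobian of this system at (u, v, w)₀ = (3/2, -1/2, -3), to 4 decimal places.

J = [[w, -4, u - 2·w], [0, -4·v, -2], [0, 2·v + w, v]].
At the point, J = [[-3.0000, -4.0000, 7.5000], [0.0000, 2.0000, -2.0000], [0.0000, -4.0000, -0.5000]].
det J = 27.0000.

27.0000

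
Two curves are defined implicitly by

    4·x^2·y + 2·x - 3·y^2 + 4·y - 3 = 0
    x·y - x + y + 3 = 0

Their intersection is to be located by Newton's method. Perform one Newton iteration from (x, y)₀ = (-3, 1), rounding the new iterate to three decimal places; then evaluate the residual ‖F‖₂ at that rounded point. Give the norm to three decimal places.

11.222

At (-3, 1): F = (28.000, 4.000).
Jacobian J = [[8·x·y + 2, 4·x^2 - 6·y + 4], [y - 1, x + 1]].
At the point, J = [[-22.000, 34.000], [0.000, -2.000]] (det J = 44.000).
Solving J·Δ = −F gives Δ = (4.364, 2.000).
Then the next iterate is (x, y)₁ = (1.364, 3.000).
Re-evaluating at (1.364, 3.000): F = (7.05395, 8.728), so ‖F‖₂ = 11.222.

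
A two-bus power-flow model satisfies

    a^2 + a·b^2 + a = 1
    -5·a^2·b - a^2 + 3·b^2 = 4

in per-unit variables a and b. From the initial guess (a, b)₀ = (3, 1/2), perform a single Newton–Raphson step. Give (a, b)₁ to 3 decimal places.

At (3, 1/2): F = (11.750, -34.750).
Jacobian J = [[2·a + b^2 + 1, 2·a·b], [-10·a·b - 2·a, -5·a^2 + 6·b]].
At the point, J = [[7.250, 3.000], [-21.000, -42.000]] (det J = -241.500).
Solving J·Δ = −F gives Δ = (-1.612, -0.021).
Then the next iterate is (a, b)₁ = (1.388, 0.479).

(1.388, 0.479)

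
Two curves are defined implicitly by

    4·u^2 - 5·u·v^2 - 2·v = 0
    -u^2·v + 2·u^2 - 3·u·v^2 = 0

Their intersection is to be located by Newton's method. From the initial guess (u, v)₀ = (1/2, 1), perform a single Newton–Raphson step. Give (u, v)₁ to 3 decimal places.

(0.744, 0.465)

At (1/2, 1): F = (-3.500, -1.250).
Jacobian J = [[8·u - 5·v^2, -10·u·v - 2], [-2·u·v + 4·u - 3·v^2, -u^2 - 6·u·v]].
At the point, J = [[-1.000, -7.000], [-2.000, -3.250]] (det J = -10.750).
Solving J·Δ = −F gives Δ = (0.244, -0.535).
Then the next iterate is (u, v)₁ = (0.744, 0.465).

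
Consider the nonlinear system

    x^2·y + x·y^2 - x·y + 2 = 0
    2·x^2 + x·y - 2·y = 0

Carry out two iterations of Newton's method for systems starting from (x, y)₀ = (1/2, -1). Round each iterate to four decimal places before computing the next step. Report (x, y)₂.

(-2.3239, -3.8664)

At (1/2, -1): F = (2.7500, 2.0000).
Jacobian J = [[2·x·y + y^2 - y, x^2 + 2·x·y - x], [4·x + y, x - 2]].
At the point, J = [[1.0000, -1.2500], [1.0000, -1.5000]] (det J = -0.2500).
Solving J·Δ = −F gives Δ = (-6.5000, -3.0000).
Then the next iterate is (x, y)₁ = (-6.0000, -4.0000).
Round to (-6.0000, -4.0000) and repeat: F = (-262.0000, 104.0000), J = [[68.0000, 90.0000], [-28.0000, -8.0000]].
Δ = (3.6761, 0.1336), so (x, y)₂ = (-2.3239, -3.8664).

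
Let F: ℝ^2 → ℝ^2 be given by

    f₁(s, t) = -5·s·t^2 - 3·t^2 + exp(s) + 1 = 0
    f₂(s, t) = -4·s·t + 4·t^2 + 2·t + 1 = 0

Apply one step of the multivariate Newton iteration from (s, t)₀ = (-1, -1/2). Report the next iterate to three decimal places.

(-1.776, 0.776)

At (-1, -1/2): F = (1.86788, -1.000).
Jacobian J = [[-5·t^2 + exp(s), -10·s·t - 6·t], [-4·t, -4·s + 8·t + 2]].
At the point, J = [[-0.88212, -2.000], [2.000, 2.000]] (det J = 2.23576).
Solving J·Δ = −F gives Δ = (-0.776, 1.276).
Then the next iterate is (s, t)₁ = (-1.776, 0.776).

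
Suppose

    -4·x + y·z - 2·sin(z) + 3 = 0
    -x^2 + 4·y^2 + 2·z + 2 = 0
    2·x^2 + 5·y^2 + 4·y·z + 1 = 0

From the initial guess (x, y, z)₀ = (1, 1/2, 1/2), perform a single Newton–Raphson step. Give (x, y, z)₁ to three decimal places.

At (1, 1/2, 1/2): F = (-1.70885, 3.000, 5.250).
Jacobian J = [[-4, z, y - 2·cos(z)], [-2·x, 8·y, 2], [4·x, 10·y + 4·z, 4·y]].
At the point, J = [[-4.000, 0.500, -1.25517], [-2.000, 4.000, 2.000], [4.000, 7.000, 2.000]] (det J = 67.65495).
Solving J·Δ = −F gives Δ = (-0.185, -0.380, -0.924).
Then the next iterate is (x, y, z)₁ = (0.815, 0.120, -0.424).

(0.815, 0.120, -0.424)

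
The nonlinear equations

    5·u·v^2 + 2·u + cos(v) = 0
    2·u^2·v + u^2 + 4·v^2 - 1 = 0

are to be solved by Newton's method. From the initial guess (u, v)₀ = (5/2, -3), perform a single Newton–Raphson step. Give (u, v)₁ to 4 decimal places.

(2.0609, -1.7193)

At (5/2, -3): F = (116.510008, 3.7500).
Jacobian J = [[5·v^2 + 2, 10·u·v - sin(v)], [4·u·v + 2·u, 2·u^2 + 8·v]].
At the point, J = [[47.0000, -74.858880], [-25.0000, -11.5000]] (det J = -2411.972000).
Solving J·Δ = −F gives Δ = (-0.4391, 1.2807).
Then the next iterate is (u, v)₁ = (2.0609, -1.7193).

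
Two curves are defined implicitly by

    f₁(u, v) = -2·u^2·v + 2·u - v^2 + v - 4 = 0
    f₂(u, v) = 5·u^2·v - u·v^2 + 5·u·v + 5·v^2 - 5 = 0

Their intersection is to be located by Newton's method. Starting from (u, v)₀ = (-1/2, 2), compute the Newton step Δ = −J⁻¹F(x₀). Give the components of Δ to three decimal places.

(1.043, -0.498)

At (-1/2, 2): F = (-8.000, 14.500).
Jacobian J = [[-4·u·v + 2, -2·u^2 - 2·v + 1], [10·u·v - v^2 + 5·v, 5·u^2 - 2·u·v + 5·u + 10·v]].
At the point, J = [[6.000, -3.500], [-4.000, 20.750]] (det J = 110.500).
Solving J·Δ = −F gives Δ = (1.043, -0.498).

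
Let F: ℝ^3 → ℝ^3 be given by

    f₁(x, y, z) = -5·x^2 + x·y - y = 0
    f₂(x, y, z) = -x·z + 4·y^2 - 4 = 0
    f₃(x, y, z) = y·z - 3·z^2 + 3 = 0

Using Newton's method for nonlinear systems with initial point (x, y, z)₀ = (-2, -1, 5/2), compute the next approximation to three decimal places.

(-1.096, -0.940, 1.369)

At (-2, -1, 5/2): F = (-17.000, 5.000, -18.250).
Jacobian J = [[-10·x + y, x - 1, 0], [-z, 8·y, -x], [0, z, y - 6·z]].
At the point, J = [[19.000, -3.000, 0.000], [-2.500, -8.000, 2.000], [0.000, 2.500, -16.000]] (det J = 2457.000).
Solving J·Δ = −F gives Δ = (0.904, 0.060, -1.131).
Then the next iterate is (x, y, z)₁ = (-1.096, -0.940, 1.369).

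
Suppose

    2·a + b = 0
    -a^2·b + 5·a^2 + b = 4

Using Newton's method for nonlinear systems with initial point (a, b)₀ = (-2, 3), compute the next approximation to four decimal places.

At (-2, 3): F = (-1.0000, 7.0000).
Jacobian J = [[2, 1], [-2·a·b + 10·a, -a^2 + 1]].
At the point, J = [[2.0000, 1.0000], [-8.0000, -3.0000]] (det J = 2.0000).
Solving J·Δ = −F gives Δ = (2.0000, -3.0000).
Then the next iterate is (a, b)₁ = (0.0000, 0.0000).

(0.0000, 0.0000)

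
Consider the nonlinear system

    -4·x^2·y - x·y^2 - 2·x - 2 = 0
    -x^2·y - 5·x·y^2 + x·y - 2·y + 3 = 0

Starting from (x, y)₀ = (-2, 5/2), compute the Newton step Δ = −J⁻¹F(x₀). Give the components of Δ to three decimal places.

(0.654, -0.792)

At (-2, 5/2): F = (-25.500, 45.500).
Jacobian J = [[-8·x·y - y^2 - 2, -4·x^2 - 2·x·y], [-2·x·y - 5·y^2 + y, -x^2 - 10·x·y + x - 2]].
At the point, J = [[31.750, -6.000], [-18.750, 42.000]] (det J = 1221.000).
Solving J·Δ = −F gives Δ = (0.654, -0.792).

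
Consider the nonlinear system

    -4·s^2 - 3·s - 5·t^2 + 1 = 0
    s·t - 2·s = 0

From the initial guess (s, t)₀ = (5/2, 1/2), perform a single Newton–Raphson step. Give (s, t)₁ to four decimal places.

(0.9519, 1.0712)

At (5/2, 1/2): F = (-32.7500, -3.7500).
Jacobian J = [[-8·s - 3, -10·t], [t - 2, s]].
At the point, J = [[-23.0000, -5.0000], [-1.5000, 2.5000]] (det J = -65.0000).
Solving J·Δ = −F gives Δ = (-1.5481, 0.5712).
Then the next iterate is (s, t)₁ = (0.9519, 1.0712).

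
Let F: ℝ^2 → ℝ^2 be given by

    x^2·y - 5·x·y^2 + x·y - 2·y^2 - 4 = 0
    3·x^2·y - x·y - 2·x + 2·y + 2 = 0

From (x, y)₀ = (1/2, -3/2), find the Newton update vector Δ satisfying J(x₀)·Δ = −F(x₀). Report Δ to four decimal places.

(0.0120, 1.0821)

At (1/2, -3/2): F = (-15.2500, -2.3750).
Jacobian J = [[2·x·y - 5·y^2 + y, x^2 - 10·x·y + x - 4·y], [6·x·y - y - 2, 3·x^2 - x + 2]].
At the point, J = [[-14.2500, 14.2500], [-5.0000, 2.2500]] (det J = 39.1875).
Solving J·Δ = −F gives Δ = (0.0120, 1.0821).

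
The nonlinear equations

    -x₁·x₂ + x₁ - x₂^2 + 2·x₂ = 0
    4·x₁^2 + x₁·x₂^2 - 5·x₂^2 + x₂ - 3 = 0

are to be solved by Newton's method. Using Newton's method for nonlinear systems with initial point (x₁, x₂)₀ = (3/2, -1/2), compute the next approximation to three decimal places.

At (3/2, -1/2): F = (1.000, 4.625).
Jacobian J = [[-x₂ + 1, -x₁ - 2·x₂ + 2], [8·x₁ + x₂^2, 2·x₁·x₂ - 10·x₂ + 1]].
At the point, J = [[1.500, 1.500], [12.250, 4.500]] (det J = -11.625).
Solving J·Δ = −F gives Δ = (-0.210, -0.457).
Then the next iterate is (x₁, x₂)₁ = (1.290, -0.957).

(1.290, -0.957)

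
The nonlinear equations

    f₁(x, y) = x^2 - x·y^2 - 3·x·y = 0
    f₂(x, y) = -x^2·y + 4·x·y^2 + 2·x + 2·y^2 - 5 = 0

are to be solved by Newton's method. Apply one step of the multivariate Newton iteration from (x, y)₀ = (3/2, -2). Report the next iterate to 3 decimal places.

(0.383, -1.776)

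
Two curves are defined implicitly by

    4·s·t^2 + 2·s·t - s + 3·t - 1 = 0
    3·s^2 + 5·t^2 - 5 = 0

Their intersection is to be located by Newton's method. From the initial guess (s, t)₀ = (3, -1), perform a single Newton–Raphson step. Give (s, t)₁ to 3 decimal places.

(1.404, -1.173)

At (3, -1): F = (-1.000, 27.000).
Jacobian J = [[4·t^2 + 2·t - 1, 8·s·t + 2·s + 3], [6·s, 10·t]].
At the point, J = [[1.000, -15.000], [18.000, -10.000]] (det J = 260.000).
Solving J·Δ = −F gives Δ = (-1.596, -0.173).
Then the next iterate is (s, t)₁ = (1.404, -1.173).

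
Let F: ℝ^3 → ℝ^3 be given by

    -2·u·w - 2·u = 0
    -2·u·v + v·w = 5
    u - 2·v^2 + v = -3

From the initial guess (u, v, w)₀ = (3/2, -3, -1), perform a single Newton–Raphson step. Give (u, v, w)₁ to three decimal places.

At (3/2, -3, -1): F = (0.000, 7.000, -16.500).
Jacobian J = [[-2·w - 2, 0, -2·u], [-2·v, -2·u + w, v], [1, -4·v + 1, 0]].
At the point, J = [[0.000, 0.000, -3.000], [6.000, -4.000, -3.000], [1.000, 13.000, 0.000]] (det J = -246.000).
Solving J·Δ = −F gives Δ = (-0.305, 1.293, 0.000).
Then the next iterate is (u, v, w)₁ = (1.195, -1.707, -1.000).

(1.195, -1.707, -1.000)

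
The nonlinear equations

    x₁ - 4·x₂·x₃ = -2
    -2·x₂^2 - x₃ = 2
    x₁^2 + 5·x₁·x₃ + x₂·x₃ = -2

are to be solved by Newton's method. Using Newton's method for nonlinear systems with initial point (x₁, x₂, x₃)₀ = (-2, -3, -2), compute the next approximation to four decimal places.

At (-2, -3, -2): F = (-24.0000, -18.0000, 32.0000).
Jacobian J = [[1, -4·x₃, -4·x₂], [0, -4·x₂, -1], [2·x₁ + 5·x₃, x₃, 5·x₁ + x₂]].
At the point, J = [[1.0000, 8.0000, 12.0000], [0.0000, 12.0000, -1.0000], [-14.0000, -2.0000, -13.0000]] (det J = 1970.0000).
Solving J·Δ = −F gives Δ = (1.2751, 1.5706, 0.8467).
Then the next iterate is (x₁, x₂, x₃)₁ = (-0.7249, -1.4294, -1.1533).

(-0.7249, -1.4294, -1.1533)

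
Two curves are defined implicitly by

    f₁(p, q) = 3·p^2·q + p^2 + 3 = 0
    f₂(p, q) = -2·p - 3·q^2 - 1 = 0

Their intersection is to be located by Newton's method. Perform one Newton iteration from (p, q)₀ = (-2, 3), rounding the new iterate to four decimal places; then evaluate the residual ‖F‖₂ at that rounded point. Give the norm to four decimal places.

At (-2, 3): F = (43.0000, -24.0000).
Jacobian J = [[6·p·q + 2·p, 3·p^2], [-2, -6·q]].
At the point, J = [[-40.0000, 12.0000], [-2.0000, -18.0000]] (det J = 744.0000).
Solving J·Δ = −F gives Δ = (0.6532, -1.4059).
Then the next iterate is (p, q)₁ = (-1.3468, 1.5941).
Re-evaluating at (-1.3468, 1.5941): F = (13.488342, -5.929864), so ‖F‖₂ = 14.7343.

14.7343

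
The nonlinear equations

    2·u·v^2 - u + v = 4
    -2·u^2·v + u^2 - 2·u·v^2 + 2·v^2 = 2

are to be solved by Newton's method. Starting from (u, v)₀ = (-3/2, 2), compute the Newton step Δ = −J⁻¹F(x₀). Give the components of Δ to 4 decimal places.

(0.5858, -0.7636)

At (-3/2, 2): F = (-12.5000, 11.2500).
Jacobian J = [[2·v^2 - 1, 4·u·v + 1], [-4·u·v + 2·u - 2·v^2, -2·u^2 - 4·u·v + 4·v]].
At the point, J = [[7.0000, -11.0000], [1.0000, 15.5000]] (det J = 119.5000).
Solving J·Δ = −F gives Δ = (0.5858, -0.7636).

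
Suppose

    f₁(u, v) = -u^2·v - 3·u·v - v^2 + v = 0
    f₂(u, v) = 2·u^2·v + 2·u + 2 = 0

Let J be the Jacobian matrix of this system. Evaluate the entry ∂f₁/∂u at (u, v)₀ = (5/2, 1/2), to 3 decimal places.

-4.000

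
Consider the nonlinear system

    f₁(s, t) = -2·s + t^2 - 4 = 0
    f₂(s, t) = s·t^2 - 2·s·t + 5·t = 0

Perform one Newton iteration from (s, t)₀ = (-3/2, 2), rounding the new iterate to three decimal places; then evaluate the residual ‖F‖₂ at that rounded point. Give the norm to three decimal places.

At (-3/2, 2): F = (3.000, 10.000).
Jacobian J = [[-2, 2·t], [t^2 - 2·t, 2·s·t - 2·s + 5]].
At the point, J = [[-2.000, 4.000], [0.000, 2.000]] (det J = -4.000).
Solving J·Δ = −F gives Δ = (-8.500, -5.000).
Then the next iterate is (s, t)₁ = (-10.000, -3.000).
Re-evaluating at (-10.000, -3.000): F = (25.000, -165.000), so ‖F‖₂ = 166.883.

166.883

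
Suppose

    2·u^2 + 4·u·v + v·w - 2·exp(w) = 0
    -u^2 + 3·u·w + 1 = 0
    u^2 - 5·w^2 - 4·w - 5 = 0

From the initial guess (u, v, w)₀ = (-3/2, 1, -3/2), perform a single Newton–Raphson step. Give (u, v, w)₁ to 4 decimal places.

At (-3/2, 1, -3/2): F = (-3.446260, 5.5000, -8.0000).
Jacobian J = [[4·u + 4·v, 4·u + w, v - 2·exp(w)], [-2·u + 3·w, 0, 3·u], [2·u, 0, -10·w - 4]].
At the point, J = [[-2.0000, -7.5000, 0.553740], [-1.5000, 0.0000, -4.5000], [-3.0000, 0.0000, 11.0000]] (det J = -225.0000).
Solving J·Δ = −F gives Δ = (0.8167, -0.6071, 0.9500).
Then the next iterate is (u, v, w)₁ = (-0.6833, 0.3929, -0.5500).

(-0.6833, 0.3929, -0.5500)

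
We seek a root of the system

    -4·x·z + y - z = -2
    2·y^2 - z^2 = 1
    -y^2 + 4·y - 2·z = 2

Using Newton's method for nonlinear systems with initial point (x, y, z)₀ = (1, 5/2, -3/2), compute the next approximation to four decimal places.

At (1, 5/2, -3/2): F = (12.0000, 9.2500, 4.7500).
Jacobian J = [[-4·z, 1, -4·x - 1], [0, 4·y, -2·z], [0, -2·y + 4, -2]].
At the point, J = [[6.0000, 1.0000, -5.0000], [0.0000, 10.0000, 3.0000], [0.0000, -1.0000, -2.0000]] (det J = -102.0000).
Solving J·Δ = −F gives Δ = (1.1029, -1.9265, 3.3382).
Then the next iterate is (x, y, z)₁ = (2.1029, 0.5735, 1.8382).

(2.1029, 0.5735, 1.8382)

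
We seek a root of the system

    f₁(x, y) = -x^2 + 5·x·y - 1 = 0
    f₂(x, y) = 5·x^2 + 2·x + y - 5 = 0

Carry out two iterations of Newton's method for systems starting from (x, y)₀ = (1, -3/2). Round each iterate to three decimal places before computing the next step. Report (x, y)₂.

At (1, -3/2): F = (-9.500, 0.500).
Jacobian J = [[-2·x + 5·y, 5·x], [10·x + 2, 1]].
At the point, J = [[-9.500, 5.000], [12.000, 1.000]] (det J = -69.500).
Solving J·Δ = −F gives Δ = (-0.173, 1.572).
Then the next iterate is (x, y)₁ = (0.827, 0.072).
Round to (0.827, 0.072) and repeat: F = (-1.38621, 0.14564), J = [[-1.294, 4.135], [10.270, 1.000]].
Δ = (-0.045, 0.321), so (x, y)₂ = (0.782, 0.393).

(0.782, 0.393)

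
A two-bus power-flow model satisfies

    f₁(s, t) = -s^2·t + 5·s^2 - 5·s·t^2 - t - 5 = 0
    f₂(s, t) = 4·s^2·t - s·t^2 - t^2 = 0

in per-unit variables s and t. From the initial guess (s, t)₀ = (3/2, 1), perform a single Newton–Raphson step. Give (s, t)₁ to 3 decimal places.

At (3/2, 1): F = (-4.500, 6.500).
Jacobian J = [[-2·s·t + 10·s - 5·t^2, -s^2 - 10·s·t - 1], [8·s·t - t^2, 4·s^2 - 2·s·t - 2·t]].
At the point, J = [[7.000, -18.250], [11.000, 4.000]] (det J = 228.750).
Solving J·Δ = −F gives Δ = (-0.440, -0.415).
Then the next iterate is (s, t)₁ = (1.060, 0.585).

(1.060, 0.585)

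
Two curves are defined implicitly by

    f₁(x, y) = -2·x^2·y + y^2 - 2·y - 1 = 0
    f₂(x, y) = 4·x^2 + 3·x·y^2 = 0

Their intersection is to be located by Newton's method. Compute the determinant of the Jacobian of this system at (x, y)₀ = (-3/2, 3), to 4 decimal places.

-478.5000

J = [[-4·x·y, -2·x^2 + 2·y - 2], [8·x + 3·y^2, 6·x·y]].
At the point, J = [[18.0000, -0.5000], [15.0000, -27.0000]].
det J = -478.5000.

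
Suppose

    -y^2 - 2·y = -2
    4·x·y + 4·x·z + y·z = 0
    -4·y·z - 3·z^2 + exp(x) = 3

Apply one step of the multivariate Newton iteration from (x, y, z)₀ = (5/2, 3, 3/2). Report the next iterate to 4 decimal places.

At (5/2, 3, 3/2): F = (-13.0000, 49.5000, -15.567506).
Jacobian J = [[0, -2·y - 2, 0], [4·y + 4·z, 4·x + z, 4·x + y], [exp(x), -4·z, -4·y - 6·z]].
At the point, J = [[0.0000, -8.0000, 0.0000], [18.0000, 11.5000, 13.0000], [12.182494, -6.0000, -21.0000]] (det J = -4290.979372).
Solving J·Δ = −F gives Δ = (-1.0654, -1.6250, -0.8951).
Then the next iterate is (x, y, z)₁ = (1.4346, 1.3750, 0.6049).

(1.4346, 1.3750, 0.6049)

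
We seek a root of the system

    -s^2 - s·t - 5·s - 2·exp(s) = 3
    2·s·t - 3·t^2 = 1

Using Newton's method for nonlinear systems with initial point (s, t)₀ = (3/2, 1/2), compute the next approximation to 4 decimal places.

(1.7500, -17.3861)

At (3/2, 1/2): F = (-22.463378, -0.2500).
Jacobian J = [[-2·s - t - 2·exp(s) - 5, -s], [2·t, 2·s - 6·t]].
At the point, J = [[-17.463378, -1.5000], [1.0000, 0.0000]] (det J = 1.5000).
Solving J·Δ = −F gives Δ = (0.2500, -17.8861).
Then the next iterate is (s, t)₁ = (1.7500, -17.3861).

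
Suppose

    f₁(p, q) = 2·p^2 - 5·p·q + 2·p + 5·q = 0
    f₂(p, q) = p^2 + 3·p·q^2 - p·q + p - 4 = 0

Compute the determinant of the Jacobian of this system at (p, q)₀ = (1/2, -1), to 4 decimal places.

-46.5000

J = [[4·p - 5·q + 2, -5·p + 5], [2·p + 3·q^2 - q + 1, 6·p·q - p]].
At the point, J = [[9.0000, 2.5000], [6.0000, -3.5000]].
det J = -46.5000.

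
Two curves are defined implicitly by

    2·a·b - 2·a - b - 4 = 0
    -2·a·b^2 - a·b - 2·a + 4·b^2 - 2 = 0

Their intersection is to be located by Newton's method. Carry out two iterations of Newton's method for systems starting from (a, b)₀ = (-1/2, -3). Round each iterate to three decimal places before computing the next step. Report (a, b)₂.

(-0.777, -0.774)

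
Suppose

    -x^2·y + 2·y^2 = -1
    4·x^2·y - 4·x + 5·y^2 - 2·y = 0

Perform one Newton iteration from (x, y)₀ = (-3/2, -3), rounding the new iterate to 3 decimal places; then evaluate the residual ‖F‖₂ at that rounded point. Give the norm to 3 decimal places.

At (-3/2, -3): F = (25.750, 30.000).
Jacobian J = [[-2·x·y, -x^2 + 4·y], [8·x·y - 4, 4·x^2 + 10·y - 2]].
At the point, J = [[-9.000, -14.250], [32.000, -23.000]] (det J = 663.000).
Solving J·Δ = −F gives Δ = (0.248, 1.650).
Then the next iterate is (x, y)₁ = (-1.252, -1.350).
Re-evaluating at (-1.252, -1.350): F = (6.76113, 8.35598), so ‖F‖₂ = 10.749.

10.749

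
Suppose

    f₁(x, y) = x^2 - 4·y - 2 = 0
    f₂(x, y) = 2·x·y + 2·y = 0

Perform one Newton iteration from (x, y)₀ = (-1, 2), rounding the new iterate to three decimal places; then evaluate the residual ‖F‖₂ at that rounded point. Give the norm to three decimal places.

0.000

At (-1, 2): F = (-9.000, 0.000).
Jacobian J = [[2·x, -4], [2·y, 2·x + 2]].
At the point, J = [[-2.000, -4.000], [4.000, 0.000]] (det J = 16.000).
Solving J·Δ = −F gives Δ = (0.000, -2.250).
Then the next iterate is (x, y)₁ = (-1.000, -0.250).
Re-evaluating at (-1.000, -0.250): F = (0.000, 0.000), so ‖F‖₂ = 0.000.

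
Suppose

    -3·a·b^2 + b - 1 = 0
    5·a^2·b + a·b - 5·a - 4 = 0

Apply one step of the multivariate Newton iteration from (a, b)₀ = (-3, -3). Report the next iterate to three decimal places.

At (-3, -3): F = (77.000, -115.000).
Jacobian J = [[-3·b^2, -6·a·b + 1], [10·a·b + b - 5, 5·a^2 + a]].
At the point, J = [[-27.000, -53.000], [82.000, 42.000]] (det J = 3212.000).
Solving J·Δ = −F gives Δ = (0.891, 0.999).
Then the next iterate is (a, b)₁ = (-2.109, -2.001).

(-2.109, -2.001)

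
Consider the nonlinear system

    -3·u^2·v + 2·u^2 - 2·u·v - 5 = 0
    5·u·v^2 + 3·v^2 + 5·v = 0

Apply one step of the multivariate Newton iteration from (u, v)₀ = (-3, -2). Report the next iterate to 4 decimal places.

(-2.1124, -1.2406)

At (-3, -2): F = (55.0000, -58.0000).
Jacobian J = [[-6·u·v + 4·u - 2·v, -3·u^2 - 2·u], [5·v^2, 10·u·v + 6·v + 5]].
At the point, J = [[-44.0000, -21.0000], [20.0000, 53.0000]] (det J = -1912.0000).
Solving J·Δ = −F gives Δ = (0.8876, 0.7594).
Then the next iterate is (u, v)₁ = (-2.1124, -1.2406).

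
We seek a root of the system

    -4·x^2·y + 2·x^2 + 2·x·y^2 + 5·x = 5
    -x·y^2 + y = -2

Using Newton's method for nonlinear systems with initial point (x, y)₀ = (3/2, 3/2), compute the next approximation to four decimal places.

(1.6000, 1.4714)

At (3/2, 3/2): F = (0.2500, 0.1250).
Jacobian J = [[-8·x·y + 4·x + 2·y^2 + 5, -4·x^2 + 4·x·y], [-y^2, -2·x·y + 1]].
At the point, J = [[-2.5000, 0.0000], [-2.2500, -3.5000]] (det J = 8.7500).
Solving J·Δ = −F gives Δ = (0.1000, -0.0286).
Then the next iterate is (x, y)₁ = (1.6000, 1.4714).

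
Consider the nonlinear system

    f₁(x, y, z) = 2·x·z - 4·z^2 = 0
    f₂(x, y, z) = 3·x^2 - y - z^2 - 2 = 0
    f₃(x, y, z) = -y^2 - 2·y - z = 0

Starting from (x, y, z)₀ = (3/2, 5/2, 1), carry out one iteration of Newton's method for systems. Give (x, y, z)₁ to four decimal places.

(1.0917, 0.8019, 0.6367)

At (3/2, 5/2, 1): F = (-1.0000, 1.2500, -12.2500).
Jacobian J = [[2·z, 0, 2·x - 8·z], [6·x, -1, -2·z], [0, -2·y - 2, -1]].
At the point, J = [[2.0000, 0.0000, -5.0000], [9.0000, -1.0000, -2.0000], [0.0000, -7.0000, -1.0000]] (det J = 289.0000).
Solving J·Δ = −F gives Δ = (-0.4083, -1.6981, -0.3633).
Then the next iterate is (x, y, z)₁ = (1.0917, 0.8019, 0.6367).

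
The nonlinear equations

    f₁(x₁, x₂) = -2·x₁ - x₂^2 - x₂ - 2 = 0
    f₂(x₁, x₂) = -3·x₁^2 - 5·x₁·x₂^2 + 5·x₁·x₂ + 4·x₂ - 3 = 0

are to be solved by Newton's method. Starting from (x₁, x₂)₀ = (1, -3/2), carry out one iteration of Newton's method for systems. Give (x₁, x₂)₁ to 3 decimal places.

(36.000, 35.875)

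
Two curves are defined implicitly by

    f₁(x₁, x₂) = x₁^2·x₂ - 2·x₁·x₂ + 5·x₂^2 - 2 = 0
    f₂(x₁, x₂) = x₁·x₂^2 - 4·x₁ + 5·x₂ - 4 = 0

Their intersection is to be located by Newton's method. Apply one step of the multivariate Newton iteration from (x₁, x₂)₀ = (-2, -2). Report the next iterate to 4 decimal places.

At (-2, -2): F = (2.0000, -14.0000).
Jacobian J = [[2·x₁·x₂ - 2·x₂, x₁^2 - 2·x₁ + 10·x₂], [x₂^2 - 4, 2·x₁·x₂ + 5]].
At the point, J = [[12.0000, -12.0000], [0.0000, 13.0000]] (det J = 156.0000).
Solving J·Δ = −F gives Δ = (0.9103, 1.0769).
Then the next iterate is (x₁, x₂)₁ = (-1.0897, -0.9231).

(-1.0897, -0.9231)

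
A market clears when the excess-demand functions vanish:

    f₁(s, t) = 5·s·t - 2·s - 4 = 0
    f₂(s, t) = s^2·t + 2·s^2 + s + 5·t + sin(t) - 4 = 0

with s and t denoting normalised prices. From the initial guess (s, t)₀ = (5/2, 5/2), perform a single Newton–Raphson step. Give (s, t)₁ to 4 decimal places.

At (5/2, 5/2): F = (22.2500, 39.723472).
Jacobian J = [[5·t - 2, 5·s], [2·s·t + 4·s + 1, s^2 + cos(t) + 5]].
At the point, J = [[10.5000, 12.5000], [23.5000, 10.448856]] (det J = -184.037008).
Solving J·Δ = −F gives Δ = (-1.4348, -0.5748).
Then the next iterate is (s, t)₁ = (1.0652, 1.9252).

(1.0652, 1.9252)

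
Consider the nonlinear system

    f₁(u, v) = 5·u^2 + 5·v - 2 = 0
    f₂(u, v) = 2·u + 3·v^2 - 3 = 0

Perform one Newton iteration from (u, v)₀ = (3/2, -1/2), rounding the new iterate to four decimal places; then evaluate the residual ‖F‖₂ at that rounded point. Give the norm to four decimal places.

0.9517

At (3/2, -1/2): F = (6.7500, 0.7500).
Jacobian J = [[10·u, 5], [2, 6·v]].
At the point, J = [[15.0000, 5.0000], [2.0000, -3.0000]] (det J = -55.0000).
Solving J·Δ = −F gives Δ = (-0.4364, -0.0409).
Then the next iterate is (u, v)₁ = (1.0636, -0.5409).
Re-evaluating at (1.0636, -0.5409): F = (0.951725, 0.004918), so ‖F‖₂ = 0.9517.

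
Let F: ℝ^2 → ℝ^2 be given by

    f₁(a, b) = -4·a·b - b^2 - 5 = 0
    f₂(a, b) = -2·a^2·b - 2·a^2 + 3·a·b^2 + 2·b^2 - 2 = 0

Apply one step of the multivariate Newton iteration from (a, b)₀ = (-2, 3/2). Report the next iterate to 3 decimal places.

(2.364, 5.786)

At (-2, 3/2): F = (4.750, -31.000).
Jacobian J = [[-4·b, -4·a - 2·b], [-4·a·b - 4·a + 3·b^2, -2·a^2 + 6·a·b + 4·b]].
At the point, J = [[-6.000, 5.000], [26.750, -20.000]] (det J = -13.750).
Solving J·Δ = −F gives Δ = (4.364, 4.286).
Then the next iterate is (a, b)₁ = (2.364, 5.786).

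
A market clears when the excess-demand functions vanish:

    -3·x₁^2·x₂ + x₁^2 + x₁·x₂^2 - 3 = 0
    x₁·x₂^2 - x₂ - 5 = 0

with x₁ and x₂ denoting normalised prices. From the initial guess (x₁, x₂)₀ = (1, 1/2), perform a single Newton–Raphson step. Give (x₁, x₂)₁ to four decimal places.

(22.0000, -9.0000)

At (1, 1/2): F = (-3.2500, -5.2500).
Jacobian J = [[-6·x₁·x₂ + 2·x₁ + x₂^2, -3·x₁^2 + 2·x₁·x₂], [x₂^2, 2·x₁·x₂ - 1]].
At the point, J = [[-0.7500, -2.0000], [0.2500, 0.0000]] (det J = 0.5000).
Solving J·Δ = −F gives Δ = (21.0000, -9.5000).
Then the next iterate is (x₁, x₂)₁ = (22.0000, -9.0000).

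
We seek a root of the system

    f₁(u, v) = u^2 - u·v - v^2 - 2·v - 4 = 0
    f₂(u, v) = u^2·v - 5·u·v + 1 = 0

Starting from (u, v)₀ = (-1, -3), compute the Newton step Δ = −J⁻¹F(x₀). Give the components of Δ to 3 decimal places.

(0.313, 1.737)

At (-1, -3): F = (-9.000, -17.000).
Jacobian J = [[2·u - v, -u - 2·v - 2], [2·u·v - 5·v, u^2 - 5·u]].
At the point, J = [[1.000, 5.000], [21.000, 6.000]] (det J = -99.000).
Solving J·Δ = −F gives Δ = (0.313, 1.737).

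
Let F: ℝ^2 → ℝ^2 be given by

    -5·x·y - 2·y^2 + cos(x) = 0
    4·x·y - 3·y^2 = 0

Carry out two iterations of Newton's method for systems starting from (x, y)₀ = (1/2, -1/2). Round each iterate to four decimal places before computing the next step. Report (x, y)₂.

At (1/2, -1/2): F = (1.627583, -1.7500).
Jacobian J = [[-5·y - sin(x), -5·x - 4·y], [4·y, 4·x - 6·y]].
At the point, J = [[2.020574, -0.5000], [-2.0000, 5.0000]] (det J = 9.102872).
Solving J·Δ = −F gives Δ = (-0.7979, 0.0309).
Then the next iterate is (x, y)₁ = (-0.2979, -0.4691).
Round to (-0.2979, -0.4691) and repeat: F = (-0.182879, -0.101185), J = [[2.639013, 3.3659], [-1.8764, 1.6230]].
Δ = (-0.0041, 0.0576), so (x, y)₂ = (-0.3020, -0.4115).

(-0.3020, -0.4115)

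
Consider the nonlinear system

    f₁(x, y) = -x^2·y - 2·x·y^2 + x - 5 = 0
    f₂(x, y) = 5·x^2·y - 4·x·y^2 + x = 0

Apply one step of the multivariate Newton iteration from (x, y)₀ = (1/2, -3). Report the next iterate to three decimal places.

At (1/2, -3): F = (-12.750, -21.250).
Jacobian J = [[-2·x·y - 2·y^2 + 1, -x^2 - 4·x·y], [10·x·y - 4·y^2 + 1, 5·x^2 - 8·x·y]].
At the point, J = [[-14.000, 5.750], [-50.000, 13.250]] (det J = 102.000).
Solving J·Δ = −F gives Δ = (0.458, 3.333).
Then the next iterate is (x, y)₁ = (0.958, 0.333).

(0.958, 0.333)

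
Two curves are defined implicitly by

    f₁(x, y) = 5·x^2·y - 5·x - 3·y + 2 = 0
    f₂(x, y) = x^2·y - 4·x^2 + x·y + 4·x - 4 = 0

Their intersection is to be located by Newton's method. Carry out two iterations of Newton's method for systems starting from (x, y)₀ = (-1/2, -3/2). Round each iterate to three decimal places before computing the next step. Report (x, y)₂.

At (-1/2, -3/2): F = (7.125, -6.625).
Jacobian J = [[10·x·y - 5, 5·x^2 - 3], [2·x·y - 8·x + y + 4, x^2 + x]].
At the point, J = [[2.500, -1.750], [8.000, -0.250]] (det J = 13.375).
Solving J·Δ = −F gives Δ = (1.000, 5.500).
Then the next iterate is (x, y)₁ = (0.500, 4.000).
Round to (0.500, 4.000) and repeat: F = (-7.500, 0.000), J = [[15.000, -1.750], [8.000, 0.750]].
Δ = (0.223, -2.376), so (x, y)₂ = (0.723, 1.624).

(0.723, 1.624)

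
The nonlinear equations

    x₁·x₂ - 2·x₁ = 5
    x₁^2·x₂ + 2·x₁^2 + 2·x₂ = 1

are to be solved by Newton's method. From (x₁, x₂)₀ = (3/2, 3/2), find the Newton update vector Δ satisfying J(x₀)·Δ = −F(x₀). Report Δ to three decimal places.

At (3/2, 3/2): F = (-5.750, 9.875).
Jacobian J = [[x₂ - 2, x₁], [2·x₁·x₂ + 4·x₁, x₁^2 + 2]].
At the point, J = [[-0.500, 1.500], [10.500, 4.250]] (det J = -17.875).
Solving J·Δ = −F gives Δ = (-2.196, 3.101).

(-2.196, 3.101)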